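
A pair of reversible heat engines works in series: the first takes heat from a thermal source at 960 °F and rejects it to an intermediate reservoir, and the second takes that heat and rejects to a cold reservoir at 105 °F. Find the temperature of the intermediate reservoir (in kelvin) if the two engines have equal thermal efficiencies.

T_H = 960 °F → (960 − 32) × 5/9 = 515.56 °C = 788.71 K.
T_C = 105 °F → (105 − 32) × 5/9 = 40.56 °C = 313.71 K.
Equal efficiencies require 1 − T_m/T_H = 1 − T_C/T_m, i.e. T_m/T_H = T_C/T_m, so T_m = √(T_H·T_C) = √(788.71 × 313.71) = 497 K.

T_m ≈ 497 K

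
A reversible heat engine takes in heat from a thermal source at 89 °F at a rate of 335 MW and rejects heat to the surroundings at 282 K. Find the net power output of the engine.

Ẇ ≈ 25.1 MW

T_H = 89 °F → (89 − 32) × 5/9 = 31.67 °C = 304.82 K.
Carnot efficiency: η = 1 − T_C/T_H = 1 − 282.00/304.82 = 0.0749.
W = η·Q_H = 0.0749 × 335 = 25.1 MW.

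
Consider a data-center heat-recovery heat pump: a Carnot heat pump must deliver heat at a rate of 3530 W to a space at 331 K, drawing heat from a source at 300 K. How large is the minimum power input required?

Ẇ_in ≈ 331 W

For a reversible heat pump, COP_HP = T_H/(T_H − T_C) = 331.00/31.00 = 10.6774.
W = Q_H/COP_HP = 3530/10.6774 = 331 W.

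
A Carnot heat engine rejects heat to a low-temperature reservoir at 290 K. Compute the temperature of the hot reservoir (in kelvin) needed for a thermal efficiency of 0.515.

From η = 1 − T_C/T_H, solving for T_H gives T_H = T_C/(1 − η) = 290.00/(1 − 0.515) = 598 K.

T_H ≈ 598 K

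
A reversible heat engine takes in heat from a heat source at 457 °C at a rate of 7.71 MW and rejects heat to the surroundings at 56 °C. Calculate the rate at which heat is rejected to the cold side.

T_H = 457 °C → 457 + 273.15 = 730.15 K.
T_C = 56 °C → 56 + 273.15 = 329.15 K.
The Carnot efficiency is η = 1 − T_C/T_H = 1 − 329.15/730.15 = 0.5492.
For a reversible cycle Q_C/Q_H = T_C/T_H, so Q_C = 7.71 × 329.15/730.15 = 3.48 MW.

Q̇_C ≈ 3.48 MW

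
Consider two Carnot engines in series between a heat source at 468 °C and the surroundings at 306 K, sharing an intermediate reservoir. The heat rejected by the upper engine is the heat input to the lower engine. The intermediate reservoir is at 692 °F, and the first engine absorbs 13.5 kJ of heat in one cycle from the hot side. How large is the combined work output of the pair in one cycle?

W_total ≈ 7.93 kJ

T_H = 468 °C → 468 + 273.15 = 741.15 K.
Two reversible stages in series are equivalent to a single Carnot engine between T_H and T_C, so η_total = 1 − T_C/T_H = 1 − 306.00/741.15 = 0.5871.
W_total = η_total · Q_H = 0.5871 × 13.5 = 7.93 kJ.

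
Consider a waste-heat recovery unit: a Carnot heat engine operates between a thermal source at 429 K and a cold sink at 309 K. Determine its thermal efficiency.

The Carnot efficiency is η = 1 − T_C/T_H = 1 − 309.00/429.00 = 0.280.

η ≈ 0.280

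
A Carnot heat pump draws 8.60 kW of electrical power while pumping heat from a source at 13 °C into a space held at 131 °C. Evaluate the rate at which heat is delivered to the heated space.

Q̇_H ≈ 29.45 kW

T_H = 131 °C → 131 + 273.15 = 404.15 K.
T_C = 13 °C → 13 + 273.15 = 286.15 K.
Reversible heating COP: COP_HP = T_H/(T_H − T_C) = 404.15/118.00 = 3.4250.
Q_H = COP_HP · W = 3.4250 × 8.60 = 29.45 kW.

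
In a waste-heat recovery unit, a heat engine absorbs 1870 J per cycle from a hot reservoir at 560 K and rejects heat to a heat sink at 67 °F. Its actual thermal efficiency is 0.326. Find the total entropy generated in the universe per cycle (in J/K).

ΔS_univ ≈ 0.968 J/K

T_C = 67 °F → (67 − 32) × 5/9 = 19.44 °C = 292.59 K.
W = η·Q_H = 0.326 × 1870 = 609.6 J, so Q_C = Q_H − W = 1260 J.
The hot reservoir loses entropy Q_H/T_H = 1870/560.00 = 3.339 J/K; the cold reservoir gains Q_C/T_C = 1260/292.59 = 4.308 J/K.
ΔS_univ = −Q_H/T_H + Q_C/T_C = 0.968 J/K (> 0, since η = 0.326 < η_Carnot = 0.478).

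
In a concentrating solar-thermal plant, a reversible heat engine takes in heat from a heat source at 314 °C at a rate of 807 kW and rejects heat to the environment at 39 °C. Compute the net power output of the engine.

T_H = 314 °C → 314 + 273.15 = 587.15 K.
T_C = 39 °C → 39 + 273.15 = 312.15 K.
The Carnot efficiency is η = 1 − T_C/T_H = 1 − 312.15/587.15 = 0.4684.
W = η·Q_H = 0.4684 × 807 = 378 kW.

Ẇ ≈ 378 kW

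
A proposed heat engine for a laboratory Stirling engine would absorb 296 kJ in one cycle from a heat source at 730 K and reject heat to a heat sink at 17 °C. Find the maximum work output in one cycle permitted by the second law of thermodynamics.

W_max ≈ 178.4 kJ

T_C = 17 °C → 17 + 273.15 = 290.15 K.
The upper bound on efficiency is η_max = 1 − T_C/T_H = 1 − 290.15/730.00 = 0.6025.
W_max = η_max · Q_H = 0.6025 × 296 = 178.4 kJ.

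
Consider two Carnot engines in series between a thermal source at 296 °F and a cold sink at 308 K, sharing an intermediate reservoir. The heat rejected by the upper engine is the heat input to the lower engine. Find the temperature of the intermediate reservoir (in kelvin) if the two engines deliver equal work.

T_H = 296 °F → (296 − 32) × 5/9 = 146.67 °C = 419.82 K.
For reversible stages Q_m = Q_H·(T_m/T_H). Setting W₁ = Q_H(1 − T_m/T_H) equal to W₂ = Q_m(1 − T_C/T_m) = Q_H·(T_m − T_C)/T_H gives T_H − T_m = T_m − T_C, so T_m = (T_H + T_C)/2 = (419.82 + 308.00)/2 = 363.9 K.

T_m ≈ 363.9 K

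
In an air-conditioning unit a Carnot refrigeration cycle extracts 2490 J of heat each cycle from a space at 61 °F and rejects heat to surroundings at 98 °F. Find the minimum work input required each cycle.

W_in ≈ 177 J

T_H = 98 °F → (98 − 32) × 5/9 = 36.67 °C = 309.82 K.
T_C = 61 °F → (61 − 32) × 5/9 = 16.11 °C = 289.26 K.
Carnot COP: COP_R = T_C/(T_H − T_C) = 289.26/20.56 = 14.0722.
W = Q_C/COP_R = 2490/14.0722 = 177 J.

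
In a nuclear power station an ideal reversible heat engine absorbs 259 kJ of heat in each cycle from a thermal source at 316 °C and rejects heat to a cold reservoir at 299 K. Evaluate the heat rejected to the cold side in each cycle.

Q_C ≈ 131.4 kJ

T_H = 316 °C → 316 + 273.15 = 589.15 K.
For a reversible engine, η = 1 − T_C/T_H = 1 − 299.00/589.15 = 0.4925.
For a reversible cycle Q_C/Q_H = T_C/T_H, so Q_C = 259 × 299.00/589.15 = 131.4 kJ.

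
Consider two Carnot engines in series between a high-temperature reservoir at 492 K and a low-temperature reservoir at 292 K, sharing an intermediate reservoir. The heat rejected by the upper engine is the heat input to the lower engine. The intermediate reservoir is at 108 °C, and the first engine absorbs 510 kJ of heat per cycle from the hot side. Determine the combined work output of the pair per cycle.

W_total ≈ 207 kJ

Two reversible stages in series are equivalent to a single Carnot engine between T_H and T_C, so η_total = 1 − T_C/T_H = 1 − 292.00/492.00 = 0.4065.
W_total = η_total · Q_H = 0.4065 × 510 = 207 kJ.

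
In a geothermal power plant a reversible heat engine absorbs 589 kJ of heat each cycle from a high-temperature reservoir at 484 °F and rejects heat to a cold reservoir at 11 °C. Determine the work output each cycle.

W ≈ 269.8 kJ

T_H = 484 °F → (484 − 32) × 5/9 = 251.11 °C = 524.26 K.
T_C = 11 °C → 11 + 273.15 = 284.15 K.
Carnot efficiency: η = 1 − T_C/T_H = 1 − 284.15/524.26 = 0.4580.
W = η·Q_H = 0.4580 × 589 = 269.8 kJ.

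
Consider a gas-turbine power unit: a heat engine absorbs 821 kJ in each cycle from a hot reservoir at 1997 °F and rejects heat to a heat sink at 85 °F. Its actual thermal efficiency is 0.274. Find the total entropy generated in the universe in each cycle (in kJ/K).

ΔS_univ ≈ 1.368 kJ/K

T_H = 1997 °F → (1997 − 32) × 5/9 = 1091.67 °C = 1364.82 K.
T_C = 85 °F → (85 − 32) × 5/9 = 29.44 °C = 302.59 K.
W = η·Q_H = 0.274 × 821 = 225.0 kJ, so Q_C = Q_H − W = 596.0 kJ.
Reservoir entropy changes: ΔS_H = −Q_H/T_H = −821/1364.82 = -0.6015 kJ/K and ΔS_C = +Q_C/T_C = 596.0/302.59 = 1.970 kJ/K.
ΔS_univ = −Q_H/T_H + Q_C/T_C = 1.368 kJ/K (> 0, since η = 0.274 < η_Carnot = 0.778).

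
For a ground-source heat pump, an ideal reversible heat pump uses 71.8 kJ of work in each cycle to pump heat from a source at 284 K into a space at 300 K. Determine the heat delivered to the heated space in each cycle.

Q_H ≈ 1350 kJ

The Carnot heat-pump COP is COP_HP = T_H/(T_H − T_C) = 300.00/16.00 = 18.7500.
Q_H = COP_HP · W = 18.7500 × 71.8 = 1350 kJ.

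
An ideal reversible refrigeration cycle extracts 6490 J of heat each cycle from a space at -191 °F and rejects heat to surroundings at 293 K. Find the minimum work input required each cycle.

W_in ≈ 6250 J

T_C = -191 °F → (-191 − 32) × 5/9 = -123.89 °C = 149.26 K.
For a reversible refrigerator, COP_R = T_C/(T_H − T_C) = 149.26/143.74 = 1.0384.
W = Q_C/COP_R = 6490/1.0384 = 6250 J.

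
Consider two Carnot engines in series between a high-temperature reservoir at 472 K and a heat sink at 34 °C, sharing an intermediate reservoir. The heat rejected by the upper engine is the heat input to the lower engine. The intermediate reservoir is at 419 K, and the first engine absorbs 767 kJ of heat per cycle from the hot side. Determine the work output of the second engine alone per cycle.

W₂ ≈ 182 kJ

T_C = 34 °C → 34 + 273.15 = 307.15 K.
Heat entering the second stage: Q_m = Q_H·(T_m/T_H) = 767 × 419.00/472.00 = 681 kJ.
Second-stage efficiency η₂ = 1 − T_C/T_m = 1 − 307.15/419.00 = 0.2669, so W₂ = η₂·Q_m = 182 kJ.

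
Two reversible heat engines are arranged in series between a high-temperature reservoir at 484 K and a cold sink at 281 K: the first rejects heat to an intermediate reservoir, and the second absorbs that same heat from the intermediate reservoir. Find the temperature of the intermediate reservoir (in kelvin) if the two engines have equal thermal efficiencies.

Equal efficiencies require 1 − T_m/T_H = 1 − T_C/T_m, i.e. T_m/T_H = T_C/T_m, so T_m = √(T_H·T_C) = √(484.00 × 281.00) = 369 K.

T_m ≈ 369 K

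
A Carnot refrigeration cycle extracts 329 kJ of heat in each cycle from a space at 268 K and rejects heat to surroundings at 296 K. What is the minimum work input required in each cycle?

Carnot COP: COP_R = T_C/(T_H − T_C) = 268.00/28.00 = 9.5714.
W = Q_C/COP_R = 329/9.5714 = 34.4 kJ.

W_in ≈ 34.4 kJ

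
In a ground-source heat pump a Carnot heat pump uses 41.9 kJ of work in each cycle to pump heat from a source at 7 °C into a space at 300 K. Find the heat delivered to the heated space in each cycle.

Q_H ≈ 633 kJ

T_C = 7 °C → 7 + 273.15 = 280.15 K.
The Carnot heat-pump COP is COP_HP = T_H/(T_H − T_C) = 300.00/19.85 = 15.1134.
Q_H = COP_HP · W = 15.1134 × 41.9 = 633 kJ.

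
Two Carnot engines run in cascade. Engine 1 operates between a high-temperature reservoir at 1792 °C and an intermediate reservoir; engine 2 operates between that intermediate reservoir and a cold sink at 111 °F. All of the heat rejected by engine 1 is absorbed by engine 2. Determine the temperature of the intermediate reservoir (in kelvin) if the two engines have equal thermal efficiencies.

T_H = 1792 °C → 1792 + 273.15 = 2065.15 K.
T_C = 111 °F → (111 − 32) × 5/9 = 43.89 °C = 317.04 K.
Equal efficiencies require 1 − T_m/T_H = 1 − T_C/T_m, i.e. T_m/T_H = T_C/T_m, so T_m = √(T_H·T_C) = √(2065.15 × 317.04) = 809 K.

T_m ≈ 809 K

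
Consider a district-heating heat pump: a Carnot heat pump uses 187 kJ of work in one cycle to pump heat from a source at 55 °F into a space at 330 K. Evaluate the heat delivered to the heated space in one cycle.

Q_H ≈ 1400 kJ

T_C = 55 °F → (55 − 32) × 5/9 = 12.78 °C = 285.93 K.
COP_HP = T_H/(T_H − T_C) = 330.00/44.07 = 7.4877.
Q_H = COP_HP · W = 7.4877 × 187 = 1400 kJ.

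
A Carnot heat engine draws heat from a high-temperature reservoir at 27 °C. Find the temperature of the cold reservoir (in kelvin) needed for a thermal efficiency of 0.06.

T_H = 27 °C → 27 + 273.15 = 300.15 K.
From η = 1 − T_C/T_H, T_C = T_H·(1 − η) = 300.15 × (1 − 0.06) = 282.1 K.

T_C ≈ 282.1 K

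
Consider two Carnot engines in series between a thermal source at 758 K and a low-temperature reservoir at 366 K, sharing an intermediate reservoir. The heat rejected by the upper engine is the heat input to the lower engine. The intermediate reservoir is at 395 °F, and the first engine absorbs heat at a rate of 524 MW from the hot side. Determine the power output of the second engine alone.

Ẇ₂ ≈ 75.2 MW

T_m = 395 °F → (395 − 32) × 5/9 = 201.67 °C = 474.82 K.
Heat entering the second stage: Q_m = Q_H·(T_m/T_H) = 524 × 474.82/758.00 = 328 MW.
Second-stage efficiency η₂ = 1 − T_C/T_m = 1 − 366.00/474.82 = 0.2292, so W₂ = η₂·Q_m = 75.2 MW.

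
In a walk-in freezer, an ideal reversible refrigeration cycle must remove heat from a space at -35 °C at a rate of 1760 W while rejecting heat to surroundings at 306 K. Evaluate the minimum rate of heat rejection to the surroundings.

Q̇_H ≈ 2260 W

T_C = -35 °C → -35 + 273.15 = 238.15 K.
For a reversible cycle Q_H/Q_C = T_H/T_C, so Q_H = Q_C·T_H/T_C = 1760 × 306.00/238.15 = 2260 W.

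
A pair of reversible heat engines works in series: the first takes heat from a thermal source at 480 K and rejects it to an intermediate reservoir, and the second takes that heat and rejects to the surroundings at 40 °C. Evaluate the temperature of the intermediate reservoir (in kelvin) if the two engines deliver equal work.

T_C = 40 °C → 40 + 273.15 = 313.15 K.
For reversible stages Q_m = Q_H·(T_m/T_H). Setting W₁ = Q_H(1 − T_m/T_H) equal to W₂ = Q_m(1 − T_C/T_m) = Q_H·(T_m − T_C)/T_H gives T_H − T_m = T_m − T_C, so T_m = (T_H + T_C)/2 = (480.00 + 313.15)/2 = 397 K.

T_m ≈ 397 K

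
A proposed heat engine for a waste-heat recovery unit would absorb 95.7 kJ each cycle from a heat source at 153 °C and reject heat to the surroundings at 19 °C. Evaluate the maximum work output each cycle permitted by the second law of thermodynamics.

T_H = 153 °C → 153 + 273.15 = 426.15 K.
T_C = 19 °C → 19 + 273.15 = 292.15 K.
By the Carnot theorem, η_max = 1 − T_C/T_H = 1 − 292.15/426.15 = 0.3144.
W_max = η_max · Q_H = 0.3144 × 95.7 = 30.09 kJ.

W_max ≈ 30.09 kJ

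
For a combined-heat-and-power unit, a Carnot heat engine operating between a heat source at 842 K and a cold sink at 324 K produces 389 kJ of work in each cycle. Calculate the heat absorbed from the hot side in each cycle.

Q_H ≈ 632 kJ

η_rev = 1 − T_C/T_H = 1 − 324.00/842.00 = 0.6152.
Q_H = W/η = 389/0.6152 = 632 kJ.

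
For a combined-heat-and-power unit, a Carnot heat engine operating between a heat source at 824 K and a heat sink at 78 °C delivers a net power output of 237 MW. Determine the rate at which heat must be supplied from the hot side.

T_C = 78 °C → 78 + 273.15 = 351.15 K.
Since the cycle is reversible, η = 1 − T_C/T_H = 1 − 351.15/824.00 = 0.5738.
Q_H = W/η = 237/0.5738 = 413.0 MW.

Q̇_H ≈ 413.0 MW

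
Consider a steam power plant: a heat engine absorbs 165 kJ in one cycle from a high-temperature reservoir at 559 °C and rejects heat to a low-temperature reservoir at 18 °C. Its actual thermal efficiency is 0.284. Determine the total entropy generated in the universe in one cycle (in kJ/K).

T_H = 559 °C → 559 + 273.15 = 832.15 K.
T_C = 18 °C → 18 + 273.15 = 291.15 K.
W = η·Q_H = 0.284 × 165 = 46.86 kJ, so Q_C = Q_H − W = 118.1 kJ.
Reservoir entropy changes: ΔS_H = −Q_H/T_H = −165/832.15 = -0.1983 kJ/K and ΔS_C = +Q_C/T_C = 118.1/291.15 = 0.4058 kJ/K.
ΔS_univ = −Q_H/T_H + Q_C/T_C = 0.207 kJ/K (> 0, since η = 0.284 < η_Carnot = 0.650).

ΔS_univ ≈ 0.207 kJ/K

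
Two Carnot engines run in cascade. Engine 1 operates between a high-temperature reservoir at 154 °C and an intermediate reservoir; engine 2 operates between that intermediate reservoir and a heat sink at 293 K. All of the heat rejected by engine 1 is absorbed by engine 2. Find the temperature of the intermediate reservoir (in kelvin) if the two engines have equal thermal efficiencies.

T_m ≈ 354 K

T_H = 154 °C → 154 + 273.15 = 427.15 K.
Equal efficiencies require 1 − T_m/T_H = 1 − T_C/T_m, i.e. T_m/T_H = T_C/T_m, so T_m = √(T_H·T_C) = √(427.15 × 293.00) = 354 K.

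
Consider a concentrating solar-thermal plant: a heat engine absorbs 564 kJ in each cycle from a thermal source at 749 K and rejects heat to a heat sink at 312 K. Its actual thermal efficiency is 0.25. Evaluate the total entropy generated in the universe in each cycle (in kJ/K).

W = η·Q_H = 0.25 × 564 = 141.0 kJ, so Q_C = Q_H − W = 423.0 kJ.
Entropy balance on the reservoirs: −Q_H/T_H = -0.7530 kJ/K, +Q_C/T_C = 1.356 kJ/K.
ΔS_univ = −Q_H/T_H + Q_C/T_C = 0.603 kJ/K (> 0, since η = 0.25 < η_Carnot = 0.583).

ΔS_univ ≈ 0.603 kJ/K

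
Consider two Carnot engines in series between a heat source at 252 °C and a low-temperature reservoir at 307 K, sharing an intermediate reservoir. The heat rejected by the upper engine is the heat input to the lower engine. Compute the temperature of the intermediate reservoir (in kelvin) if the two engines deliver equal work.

T_H = 252 °C → 252 + 273.15 = 525.15 K.
For reversible stages Q_m = Q_H·(T_m/T_H). Setting W₁ = Q_H(1 − T_m/T_H) equal to W₂ = Q_m(1 − T_C/T_m) = Q_H·(T_m − T_C)/T_H gives T_H − T_m = T_m − T_C, so T_m = (T_H + T_C)/2 = (525.15 + 307.00)/2 = 416 K.

T_m ≈ 416 K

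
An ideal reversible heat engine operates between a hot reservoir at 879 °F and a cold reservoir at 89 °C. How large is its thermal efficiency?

η ≈ 0.513

T_H = 879 °F → (879 − 32) × 5/9 = 470.56 °C = 743.71 K.
T_C = 89 °C → 89 + 273.15 = 362.15 K.
For a reversible engine, η = 1 − T_C/T_H = 1 − 362.15/743.71 = 0.513.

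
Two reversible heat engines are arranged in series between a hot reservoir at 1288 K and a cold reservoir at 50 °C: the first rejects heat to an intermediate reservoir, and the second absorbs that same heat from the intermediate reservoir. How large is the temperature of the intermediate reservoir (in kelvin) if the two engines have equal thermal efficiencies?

T_C = 50 °C → 50 + 273.15 = 323.15 K.
Equal efficiencies require 1 − T_m/T_H = 1 − T_C/T_m, i.e. T_m/T_H = T_C/T_m, so T_m = √(T_H·T_C) = √(1288.00 × 323.15) = 645 K.

T_m ≈ 645 K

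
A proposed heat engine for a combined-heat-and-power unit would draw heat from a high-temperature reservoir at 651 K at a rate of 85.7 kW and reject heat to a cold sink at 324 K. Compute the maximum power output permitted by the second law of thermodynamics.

The second-law ceiling is the Carnot efficiency, η_max = 1 − T_C/T_H = 1 − 324.00/651.00 = 0.5023.
W_max = η_max · Q_H = 0.5023 × 85.7 = 43.0 kW.

Ẇ_max ≈ 43.0 kW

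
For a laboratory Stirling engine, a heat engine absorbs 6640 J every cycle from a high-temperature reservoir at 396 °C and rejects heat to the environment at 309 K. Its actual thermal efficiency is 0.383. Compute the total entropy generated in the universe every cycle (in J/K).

ΔS_univ ≈ 3.34 J/K

T_H = 396 °C → 396 + 273.15 = 669.15 K.
W = η·Q_H = 0.383 × 6640 = 2543 J, so Q_C = Q_H − W = 4097 J.
Entropy balance on the reservoirs: −Q_H/T_H = -9.923 J/K, +Q_C/T_C = 13.26 J/K.
ΔS_univ = −Q_H/T_H + Q_C/T_C = 3.34 J/K (> 0, since η = 0.383 < η_Carnot = 0.538).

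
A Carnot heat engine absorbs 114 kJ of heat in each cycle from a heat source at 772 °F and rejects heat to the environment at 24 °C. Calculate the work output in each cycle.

T_H = 772 °F → (772 − 32) × 5/9 = 411.11 °C = 684.26 K.
T_C = 24 °C → 24 + 273.15 = 297.15 K.
The Carnot efficiency is η = 1 − T_C/T_H = 1 − 297.15/684.26 = 0.5657.
W = η·Q_H = 0.5657 × 114 = 64.49 kJ.

W ≈ 64.49 kJ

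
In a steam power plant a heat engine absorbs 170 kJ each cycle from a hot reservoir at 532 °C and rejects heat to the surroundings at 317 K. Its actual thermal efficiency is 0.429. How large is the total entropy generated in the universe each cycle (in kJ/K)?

T_H = 532 °C → 532 + 273.15 = 805.15 K.
W = η·Q_H = 0.429 × 170 = 72.93 kJ, so Q_C = Q_H − W = 97.07 kJ.
Entropy balance on the reservoirs: −Q_H/T_H = -0.2111 kJ/K, +Q_C/T_C = 0.3062 kJ/K.
ΔS_univ = −Q_H/T_H + Q_C/T_C = 0.0951 kJ/K (> 0, since η = 0.429 < η_Carnot = 0.606).

ΔS_univ ≈ 0.0951 kJ/K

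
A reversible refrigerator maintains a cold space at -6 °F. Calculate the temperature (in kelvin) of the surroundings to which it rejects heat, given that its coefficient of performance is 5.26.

T_C = -6 °F → (-6 − 32) × 5/9 = -21.11 °C = 252.04 K.
COP_R = T_C/(T_H − T_C) ⇒ T_H = T_C·(1 + 1/COP_R) = 252.04 × (1 + 1/5.26) = 300.0 K.

T_H ≈ 300.0 K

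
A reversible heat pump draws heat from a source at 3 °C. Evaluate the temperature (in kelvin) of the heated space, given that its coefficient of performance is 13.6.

T_H ≈ 298.1 K

T_C = 3 °C → 3 + 273.15 = 276.15 K.
COP_HP = T_H/(T_H − T_C) ⇒ T_H = T_C·COP_HP/(COP_HP − 1) = 276.15 × 13.6/(13.6 − 1) = 298.1 K.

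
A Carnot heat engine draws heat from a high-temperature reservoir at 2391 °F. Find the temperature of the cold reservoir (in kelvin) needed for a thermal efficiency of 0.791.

T_C ≈ 331 K

T_H = 2391 °F → (2391 − 32) × 5/9 = 1310.56 °C = 1583.71 K.
From η = 1 − T_C/T_H, T_C = T_H·(1 − η) = 1583.71 × (1 − 0.791) = 331 K.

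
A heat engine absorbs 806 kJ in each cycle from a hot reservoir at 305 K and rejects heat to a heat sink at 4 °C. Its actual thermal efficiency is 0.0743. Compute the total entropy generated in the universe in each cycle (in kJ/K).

T_C = 4 °C → 4 + 273.15 = 277.15 K.
W = η·Q_H = 0.0743 × 806 = 59.89 kJ, so Q_C = Q_H − W = 746.1 kJ.
Reservoir entropy changes: ΔS_H = −Q_H/T_H = −806/305.00 = -2.643 kJ/K and ΔS_C = +Q_C/T_C = 746.1/277.15 = 2.692 kJ/K.
ΔS_univ = −Q_H/T_H + Q_C/T_C = 0.04947 kJ/K (> 0, since η = 0.0743 < η_Carnot = 0.091).

ΔS_univ ≈ 0.04947 kJ/K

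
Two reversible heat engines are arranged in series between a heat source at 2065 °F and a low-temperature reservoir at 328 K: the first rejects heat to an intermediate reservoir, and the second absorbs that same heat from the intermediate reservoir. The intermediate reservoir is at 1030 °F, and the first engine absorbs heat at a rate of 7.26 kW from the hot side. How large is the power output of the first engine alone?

Ẇ₁ ≈ 2.98 kW

T_H = 2065 °F → (2065 − 32) × 5/9 = 1129.44 °C = 1402.59 K.
T_m = 1030 °F → (1030 − 32) × 5/9 = 554.44 °C = 827.59 K.
First-stage efficiency η₁ = 1 − T_m/T_H = 1 − 827.59/1402.59 = 0.4100.
W₁ = η₁·Q_H = 0.4100 × 7.26 = 2.98 kW.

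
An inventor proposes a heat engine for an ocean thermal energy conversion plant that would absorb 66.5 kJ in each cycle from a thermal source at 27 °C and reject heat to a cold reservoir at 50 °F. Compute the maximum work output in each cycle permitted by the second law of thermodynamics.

W_max ≈ 3.77 kJ

T_H = 27 °C → 27 + 273.15 = 300.15 K.
T_C = 50 °F → (50 − 32) × 5/9 = 10.00 °C = 283.15 K.
By the Carnot theorem, η_max = 1 − T_C/T_H = 1 − 283.15/300.15 = 0.0566.
W_max = η_max · Q_H = 0.0566 × 66.5 = 3.77 kJ.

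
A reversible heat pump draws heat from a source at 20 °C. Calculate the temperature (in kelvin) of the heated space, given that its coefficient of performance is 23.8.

T_H ≈ 306 K

T_C = 20 °C → 20 + 273.15 = 293.15 K.
COP_HP = T_H/(T_H − T_C) ⇒ T_H = T_C·COP_HP/(COP_HP − 1) = 293.15 × 23.8/(23.8 − 1) = 306 K.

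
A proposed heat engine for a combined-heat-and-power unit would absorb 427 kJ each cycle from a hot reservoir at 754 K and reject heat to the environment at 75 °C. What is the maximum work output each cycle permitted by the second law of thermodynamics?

T_C = 75 °C → 75 + 273.15 = 348.15 K.
No engine can exceed the Carnot limit: η_max = 1 − T_C/T_H = 1 − 348.15/754.00 = 0.5383.
W_max = η_max · Q_H = 0.5383 × 427 = 229.8 kJ.

W_max ≈ 229.8 kJ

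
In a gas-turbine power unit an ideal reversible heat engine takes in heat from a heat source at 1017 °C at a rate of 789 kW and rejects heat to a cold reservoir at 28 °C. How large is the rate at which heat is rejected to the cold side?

Q̇_C ≈ 184.2 kW

T_H = 1017 °C → 1017 + 273.15 = 1290.15 K.
T_C = 28 °C → 28 + 273.15 = 301.15 K.
η_rev = 1 − T_C/T_H = 1 − 301.15/1290.15 = 0.7666.
For a reversible cycle Q_C/Q_H = T_C/T_H, so Q_C = 789 × 301.15/1290.15 = 184.2 kW.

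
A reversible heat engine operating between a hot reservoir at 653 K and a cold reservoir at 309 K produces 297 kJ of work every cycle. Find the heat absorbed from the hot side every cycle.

η_rev = 1 − T_C/T_H = 1 − 309.00/653.00 = 0.5268.
Q_H = W/η = 297/0.5268 = 564 kJ.

Q_H ≈ 564 kJ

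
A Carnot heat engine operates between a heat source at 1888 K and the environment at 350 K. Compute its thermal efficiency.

η ≈ 0.8146

Carnot efficiency: η = 1 − T_C/T_H = 1 − 350.00/1888.00 = 0.8146.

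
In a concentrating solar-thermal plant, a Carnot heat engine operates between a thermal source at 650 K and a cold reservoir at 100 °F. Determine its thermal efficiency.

T_C = 100 °F → (100 − 32) × 5/9 = 37.78 °C = 310.93 K.
The Carnot efficiency is η = 1 − T_C/T_H = 1 − 310.93/650.00 = 0.5216.

η ≈ 0.5216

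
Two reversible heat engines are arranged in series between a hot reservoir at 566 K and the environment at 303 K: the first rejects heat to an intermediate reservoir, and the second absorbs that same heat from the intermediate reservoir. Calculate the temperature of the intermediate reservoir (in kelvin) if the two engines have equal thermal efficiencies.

Equal efficiencies require 1 − T_m/T_H = 1 − T_C/T_m, i.e. T_m/T_H = T_C/T_m, so T_m = √(T_H·T_C) = √(566.00 × 303.00) = 414.1 K.

T_m ≈ 414.1 K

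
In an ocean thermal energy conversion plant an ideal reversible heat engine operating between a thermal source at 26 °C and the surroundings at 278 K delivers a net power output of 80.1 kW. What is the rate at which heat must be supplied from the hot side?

Q̇_H ≈ 1130 kW

T_H = 26 °C → 26 + 273.15 = 299.15 K.
Since the cycle is reversible, η = 1 − T_C/T_H = 1 − 278.00/299.15 = 0.0707.
Q_H = W/η = 80.1/0.0707 = 1130 kW.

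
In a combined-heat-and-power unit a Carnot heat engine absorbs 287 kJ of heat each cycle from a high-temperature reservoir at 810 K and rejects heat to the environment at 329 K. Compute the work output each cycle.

W ≈ 170 kJ

Since the cycle is reversible, η = 1 − T_C/T_H = 1 − 329.00/810.00 = 0.5938.
W = η·Q_H = 0.5938 × 287 = 170 kJ.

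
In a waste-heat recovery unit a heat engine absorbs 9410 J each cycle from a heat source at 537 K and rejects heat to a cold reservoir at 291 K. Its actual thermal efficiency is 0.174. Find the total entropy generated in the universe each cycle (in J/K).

W = η·Q_H = 0.174 × 9410 = 1637 J, so Q_C = Q_H − W = 7773 J.
Entropy balance on the reservoirs: −Q_H/T_H = -17.52 J/K, +Q_C/T_C = 26.71 J/K.
ΔS_univ = −Q_H/T_H + Q_C/T_C = 9.19 J/K (> 0, since η = 0.174 < η_Carnot = 0.458).

ΔS_univ ≈ 9.19 J/K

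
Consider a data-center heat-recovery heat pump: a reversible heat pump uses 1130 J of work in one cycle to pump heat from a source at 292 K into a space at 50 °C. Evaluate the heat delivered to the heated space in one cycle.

Q_H ≈ 11700 J

T_H = 50 °C → 50 + 273.15 = 323.15 K.
For a reversible heat pump, COP_HP = T_H/(T_H − T_C) = 323.15/31.15 = 10.3740.
Q_H = COP_HP · W = 10.3740 × 1130 = 11700 J.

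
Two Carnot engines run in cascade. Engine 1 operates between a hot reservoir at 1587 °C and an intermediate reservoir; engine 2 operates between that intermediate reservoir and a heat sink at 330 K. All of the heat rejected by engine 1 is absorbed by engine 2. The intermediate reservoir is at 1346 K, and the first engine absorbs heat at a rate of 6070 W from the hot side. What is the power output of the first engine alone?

T_H = 1587 °C → 1587 + 273.15 = 1860.15 K.
First-stage efficiency η₁ = 1 − T_m/T_H = 1 − 1346.00/1860.15 = 0.2764.
W₁ = η₁·Q_H = 0.2764 × 6070 = 1678 W.

Ẇ₁ ≈ 1678 W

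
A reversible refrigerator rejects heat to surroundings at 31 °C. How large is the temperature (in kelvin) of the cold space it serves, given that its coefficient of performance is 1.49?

T_C ≈ 182 K

T_H = 31 °C → 31 + 273.15 = 304.15 K.
COP_R = T_C/(T_H − T_C) ⇒ T_C = T_H·COP_R/(1 + COP_R) = 304.15 × 1.49/(1 + 1.49) = 182 K.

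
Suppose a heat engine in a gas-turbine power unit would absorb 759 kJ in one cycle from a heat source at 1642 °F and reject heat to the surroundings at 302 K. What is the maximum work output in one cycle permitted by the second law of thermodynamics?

W_max ≈ 562.7 kJ

T_H = 1642 °F → (1642 − 32) × 5/9 = 894.44 °C = 1167.59 K.
No engine can exceed the Carnot limit: η_max = 1 − T_C/T_H = 1 − 302.00/1167.59 = 0.7413.
W_max = η_max · Q_H = 0.7413 × 759 = 562.7 kJ.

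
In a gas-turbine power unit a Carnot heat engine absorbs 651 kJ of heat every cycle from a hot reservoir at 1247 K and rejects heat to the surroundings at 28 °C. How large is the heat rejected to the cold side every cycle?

Q_C ≈ 157.2 kJ

T_C = 28 °C → 28 + 273.15 = 301.15 K.
Carnot efficiency: η = 1 − T_C/T_H = 1 − 301.15/1247.00 = 0.7585.
For a reversible cycle Q_C/Q_H = T_C/T_H, so Q_C = 651 × 301.15/1247.00 = 157.2 kJ.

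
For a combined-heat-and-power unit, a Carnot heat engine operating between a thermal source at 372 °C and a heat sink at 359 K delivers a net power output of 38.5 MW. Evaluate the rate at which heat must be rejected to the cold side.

Q̇_C ≈ 48.3 MW

T_H = 372 °C → 372 + 273.15 = 645.15 K.
Since the cycle is reversible, η = 1 − T_C/T_H = 1 − 359.00/645.15 = 0.4435.
Since Q_C/Q_H = T_C/T_H and Q_H = W/η, Q_C = W·T_C/(T_H − T_C) = 38.5 × 359.00/286.15 = 48.3 MW.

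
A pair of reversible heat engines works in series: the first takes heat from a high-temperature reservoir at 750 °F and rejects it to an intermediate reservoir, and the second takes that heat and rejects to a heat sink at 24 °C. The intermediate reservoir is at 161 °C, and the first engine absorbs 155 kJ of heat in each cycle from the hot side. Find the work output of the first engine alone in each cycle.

W₁ ≈ 54.9 kJ

T_H = 750 °F → (750 − 32) × 5/9 = 398.89 °C = 672.04 K.
T_C = 24 °C → 24 + 273.15 = 297.15 K.
T_m = 161 °C → 161 + 273.15 = 434.15 K.
First-stage efficiency η₁ = 1 − T_m/T_H = 1 − 434.15/672.04 = 0.3540.
W₁ = η₁·Q_H = 0.3540 × 155 = 54.9 kJ.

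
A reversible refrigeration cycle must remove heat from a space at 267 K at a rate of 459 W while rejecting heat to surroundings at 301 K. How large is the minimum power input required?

Ẇ_in ≈ 58.4 W

COP_R = T_C/(T_H − T_C) = 267.00/34.00 = 7.8529.
W = Q_C/COP_R = 459/7.8529 = 58.4 W.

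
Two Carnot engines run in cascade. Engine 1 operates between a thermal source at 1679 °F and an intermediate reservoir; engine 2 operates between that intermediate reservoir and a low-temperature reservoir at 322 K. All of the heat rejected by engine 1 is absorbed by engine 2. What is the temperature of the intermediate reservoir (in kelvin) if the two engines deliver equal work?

T_m ≈ 755 K

T_H = 1679 °F → (1679 − 32) × 5/9 = 915.00 °C = 1188.15 K.
For reversible stages Q_m = Q_H·(T_m/T_H). Setting W₁ = Q_H(1 − T_m/T_H) equal to W₂ = Q_m(1 − T_C/T_m) = Q_H·(T_m − T_C)/T_H gives T_H − T_m = T_m − T_C, so T_m = (T_H + T_C)/2 = (1188.15 + 322.00)/2 = 755 K.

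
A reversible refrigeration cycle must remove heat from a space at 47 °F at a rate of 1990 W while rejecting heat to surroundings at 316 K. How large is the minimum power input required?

T_C = 47 °F → (47 − 32) × 5/9 = 8.33 °C = 281.48 K.
For a reversible refrigerator, COP_R = T_C/(T_H − T_C) = 281.48/34.52 = 8.1550.
W = Q_C/COP_R = 1990/8.1550 = 244 W.

Ẇ_in ≈ 244 W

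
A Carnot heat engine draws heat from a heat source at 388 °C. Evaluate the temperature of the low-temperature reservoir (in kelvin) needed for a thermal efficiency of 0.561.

T_H = 388 °C → 388 + 273.15 = 661.15 K.
From η = 1 − T_C/T_H, T_C = T_H·(1 − η) = 661.15 × (1 − 0.561) = 290 K.

T_C ≈ 290 K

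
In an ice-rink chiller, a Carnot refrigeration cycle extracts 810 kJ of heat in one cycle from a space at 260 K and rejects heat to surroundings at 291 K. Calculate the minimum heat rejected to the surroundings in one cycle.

Q_H ≈ 907 kJ

For a reversible cycle Q_H/Q_C = T_H/T_C, so Q_H = Q_C·T_H/T_C = 810 × 291.00/260.00 = 907 kJ.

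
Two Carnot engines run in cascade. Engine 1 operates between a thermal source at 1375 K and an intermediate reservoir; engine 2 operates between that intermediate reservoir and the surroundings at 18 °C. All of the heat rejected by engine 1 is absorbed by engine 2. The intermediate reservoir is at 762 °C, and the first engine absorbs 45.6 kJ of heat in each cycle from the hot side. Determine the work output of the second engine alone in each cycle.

T_C = 18 °C → 18 + 273.15 = 291.15 K.
T_m = 762 °C → 762 + 273.15 = 1035.15 K.
Heat entering the second stage: Q_m = Q_H·(T_m/T_H) = 45.6 × 1035.15/1375.00 = 34.33 kJ.
Second-stage efficiency η₂ = 1 − T_C/T_m = 1 − 291.15/1035.15 = 0.7187, so W₂ = η₂·Q_m = 24.67 kJ.

W₂ ≈ 24.67 kJ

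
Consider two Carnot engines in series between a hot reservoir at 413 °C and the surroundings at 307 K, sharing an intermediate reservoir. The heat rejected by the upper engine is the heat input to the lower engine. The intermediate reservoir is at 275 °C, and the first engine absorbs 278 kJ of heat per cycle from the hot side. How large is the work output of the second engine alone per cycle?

T_H = 413 °C → 413 + 273.15 = 686.15 K.
T_m = 275 °C → 275 + 273.15 = 548.15 K.
Heat entering the second stage: Q_m = Q_H·(T_m/T_H) = 278 × 548.15/686.15 = 222.1 kJ.
Second-stage efficiency η₂ = 1 − T_C/T_m = 1 − 307.00/548.15 = 0.4399, so W₂ = η₂·Q_m = 97.70 kJ.

W₂ ≈ 97.70 kJ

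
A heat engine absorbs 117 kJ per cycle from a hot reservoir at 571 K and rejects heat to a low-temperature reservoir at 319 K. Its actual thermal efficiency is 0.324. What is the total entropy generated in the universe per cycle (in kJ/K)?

ΔS_univ ≈ 0.0430 kJ/K

W = η·Q_H = 0.324 × 117 = 37.91 kJ, so Q_C = Q_H − W = 79.09 kJ.
Entropy balance on the reservoirs: −Q_H/T_H = -0.2049 kJ/K, +Q_C/T_C = 0.2479 kJ/K.
ΔS_univ = −Q_H/T_H + Q_C/T_C = 0.0430 kJ/K (> 0, since η = 0.324 < η_Carnot = 0.441).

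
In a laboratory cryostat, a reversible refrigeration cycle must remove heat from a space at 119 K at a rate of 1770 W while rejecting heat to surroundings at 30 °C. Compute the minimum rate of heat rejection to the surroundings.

Q̇_H ≈ 4509 W

T_H = 30 °C → 30 + 273.15 = 303.15 K.
For a reversible cycle Q_H/Q_C = T_H/T_C, so Q_H = Q_C·T_H/T_C = 1770 × 303.15/119.00 = 4509 W.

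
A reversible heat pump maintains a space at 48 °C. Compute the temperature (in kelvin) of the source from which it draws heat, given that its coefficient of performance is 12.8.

T_H = 48 °C → 48 + 273.15 = 321.15 K.
COP_HP = T_H/(T_H − T_C) ⇒ T_C = T_H·(COP_HP − 1)/COP_HP = 321.15 × (12.8 − 1)/12.8 = 296.1 K.

T_C ≈ 296.1 K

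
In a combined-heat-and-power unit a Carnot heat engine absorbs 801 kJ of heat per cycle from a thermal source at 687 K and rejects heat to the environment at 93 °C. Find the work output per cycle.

W ≈ 374 kJ

T_C = 93 °C → 93 + 273.15 = 366.15 K.
η_rev = 1 − T_C/T_H = 1 − 366.15/687.00 = 0.4670.
W = η·Q_H = 0.4670 × 801 = 374 kJ.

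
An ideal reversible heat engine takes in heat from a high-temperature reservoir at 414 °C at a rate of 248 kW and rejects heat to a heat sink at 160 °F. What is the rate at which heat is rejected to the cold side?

Q̇_C ≈ 124 kW

T_H = 414 °C → 414 + 273.15 = 687.15 K.
T_C = 160 °F → (160 − 32) × 5/9 = 71.11 °C = 344.26 K.
η_rev = 1 − T_C/T_H = 1 − 344.26/687.15 = 0.4990.
For a reversible cycle Q_C/Q_H = T_C/T_H, so Q_C = 248 × 344.26/687.15 = 124 kW.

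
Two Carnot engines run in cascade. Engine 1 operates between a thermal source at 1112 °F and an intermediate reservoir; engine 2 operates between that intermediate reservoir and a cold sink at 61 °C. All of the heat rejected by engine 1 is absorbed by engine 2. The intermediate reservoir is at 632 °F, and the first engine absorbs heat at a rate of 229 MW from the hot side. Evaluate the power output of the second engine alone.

Ẇ₂ ≈ 71.42 MW

T_H = 1112 °F → (1112 − 32) × 5/9 = 600.00 °C = 873.15 K.
T_C = 61 °C → 61 + 273.15 = 334.15 K.
T_m = 632 °F → (632 − 32) × 5/9 = 333.33 °C = 606.48 K.
Heat entering the second stage: Q_m = Q_H·(T_m/T_H) = 229 × 606.48/873.15 = 159.1 MW.
Second-stage efficiency η₂ = 1 − T_C/T_m = 1 − 334.15/606.48 = 0.4490, so W₂ = η₂·Q_m = 71.42 MW.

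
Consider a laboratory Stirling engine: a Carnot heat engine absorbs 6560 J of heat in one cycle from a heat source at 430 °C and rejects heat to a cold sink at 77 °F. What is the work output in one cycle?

T_H = 430 °C → 430 + 273.15 = 703.15 K.
T_C = 77 °F → (77 − 32) × 5/9 = 25.00 °C = 298.15 K.
Carnot efficiency: η = 1 − T_C/T_H = 1 − 298.15/703.15 = 0.5760.
W = η·Q_H = 0.5760 × 6560 = 3778 J.

W ≈ 3778 J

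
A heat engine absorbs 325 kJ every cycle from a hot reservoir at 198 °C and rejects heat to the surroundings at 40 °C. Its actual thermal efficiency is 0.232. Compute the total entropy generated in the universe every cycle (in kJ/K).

ΔS_univ ≈ 0.1073 kJ/K

T_H = 198 °C → 198 + 273.15 = 471.15 K.
T_C = 40 °C → 40 + 273.15 = 313.15 K.
W = η·Q_H = 0.232 × 325 = 75.40 kJ, so Q_C = Q_H − W = 249.6 kJ.
Reservoir entropy changes: ΔS_H = −Q_H/T_H = −325/471.15 = -0.6898 kJ/K and ΔS_C = +Q_C/T_C = 249.6/313.15 = 0.7971 kJ/K.
ΔS_univ = −Q_H/T_H + Q_C/T_C = 0.1073 kJ/K (> 0, since η = 0.232 < η_Carnot = 0.335).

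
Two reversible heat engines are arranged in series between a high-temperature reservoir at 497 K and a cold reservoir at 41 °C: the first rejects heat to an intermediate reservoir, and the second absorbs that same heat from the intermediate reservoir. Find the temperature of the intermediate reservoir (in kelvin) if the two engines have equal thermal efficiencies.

T_m ≈ 395 K

T_C = 41 °C → 41 + 273.15 = 314.15 K.
Equal efficiencies require 1 − T_m/T_H = 1 − T_C/T_m, i.e. T_m/T_H = T_C/T_m, so T_m = √(T_H·T_C) = √(497.00 × 314.15) = 395 K.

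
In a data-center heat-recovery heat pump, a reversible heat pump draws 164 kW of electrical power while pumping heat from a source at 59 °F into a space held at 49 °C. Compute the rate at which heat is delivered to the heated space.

Q̇_H ≈ 1554 kW

T_H = 49 °C → 49 + 273.15 = 322.15 K.
T_C = 59 °F → (59 − 32) × 5/9 = 15.00 °C = 288.15 K.
The Carnot heat-pump COP is COP_HP = T_H/(T_H − T_C) = 322.15/34.00 = 9.4750.
Q_H = COP_HP · W = 9.4750 × 164 = 1554 kW.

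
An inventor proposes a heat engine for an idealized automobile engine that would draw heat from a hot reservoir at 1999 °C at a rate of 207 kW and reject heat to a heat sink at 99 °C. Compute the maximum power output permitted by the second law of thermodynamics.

Ẇ_max ≈ 173.1 kW

T_H = 1999 °C → 1999 + 273.15 = 2272.15 K.
T_C = 99 °C → 99 + 273.15 = 372.15 K.
The upper bound on efficiency is η_max = 1 − T_C/T_H = 1 − 372.15/2272.15 = 0.8362.
W_max = η_max · Q_H = 0.8362 × 207 = 173.1 kW.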